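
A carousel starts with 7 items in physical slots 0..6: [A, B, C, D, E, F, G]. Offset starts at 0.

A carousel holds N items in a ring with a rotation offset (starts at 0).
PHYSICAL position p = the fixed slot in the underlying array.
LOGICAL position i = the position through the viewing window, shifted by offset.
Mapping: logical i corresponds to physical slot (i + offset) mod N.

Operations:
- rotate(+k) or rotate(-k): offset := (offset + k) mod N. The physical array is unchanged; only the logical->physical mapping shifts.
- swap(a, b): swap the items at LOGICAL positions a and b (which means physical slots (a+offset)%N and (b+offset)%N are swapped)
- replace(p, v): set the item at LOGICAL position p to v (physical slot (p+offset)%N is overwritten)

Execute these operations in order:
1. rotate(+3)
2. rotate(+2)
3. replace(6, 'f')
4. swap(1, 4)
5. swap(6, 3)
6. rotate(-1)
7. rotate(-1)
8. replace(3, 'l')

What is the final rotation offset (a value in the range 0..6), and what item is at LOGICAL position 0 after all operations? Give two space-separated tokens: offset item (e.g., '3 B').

After op 1 (rotate(+3)): offset=3, physical=[A,B,C,D,E,F,G], logical=[D,E,F,G,A,B,C]
After op 2 (rotate(+2)): offset=5, physical=[A,B,C,D,E,F,G], logical=[F,G,A,B,C,D,E]
After op 3 (replace(6, 'f')): offset=5, physical=[A,B,C,D,f,F,G], logical=[F,G,A,B,C,D,f]
After op 4 (swap(1, 4)): offset=5, physical=[A,B,G,D,f,F,C], logical=[F,C,A,B,G,D,f]
After op 5 (swap(6, 3)): offset=5, physical=[A,f,G,D,B,F,C], logical=[F,C,A,f,G,D,B]
After op 6 (rotate(-1)): offset=4, physical=[A,f,G,D,B,F,C], logical=[B,F,C,A,f,G,D]
After op 7 (rotate(-1)): offset=3, physical=[A,f,G,D,B,F,C], logical=[D,B,F,C,A,f,G]
After op 8 (replace(3, 'l')): offset=3, physical=[A,f,G,D,B,F,l], logical=[D,B,F,l,A,f,G]

Answer: 3 D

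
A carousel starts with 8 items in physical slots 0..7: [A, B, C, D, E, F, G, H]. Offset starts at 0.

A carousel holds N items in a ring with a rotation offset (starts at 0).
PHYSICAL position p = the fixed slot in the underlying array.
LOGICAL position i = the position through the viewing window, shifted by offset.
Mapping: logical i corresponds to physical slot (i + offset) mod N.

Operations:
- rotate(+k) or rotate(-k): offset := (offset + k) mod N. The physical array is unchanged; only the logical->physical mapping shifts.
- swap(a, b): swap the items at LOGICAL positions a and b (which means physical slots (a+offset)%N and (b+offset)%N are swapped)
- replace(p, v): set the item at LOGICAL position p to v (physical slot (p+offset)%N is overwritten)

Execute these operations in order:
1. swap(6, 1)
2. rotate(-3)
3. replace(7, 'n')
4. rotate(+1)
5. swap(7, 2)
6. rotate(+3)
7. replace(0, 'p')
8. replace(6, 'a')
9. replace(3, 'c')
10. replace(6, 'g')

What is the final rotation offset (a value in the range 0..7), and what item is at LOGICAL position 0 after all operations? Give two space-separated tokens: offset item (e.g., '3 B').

After op 1 (swap(6, 1)): offset=0, physical=[A,G,C,D,E,F,B,H], logical=[A,G,C,D,E,F,B,H]
After op 2 (rotate(-3)): offset=5, physical=[A,G,C,D,E,F,B,H], logical=[F,B,H,A,G,C,D,E]
After op 3 (replace(7, 'n')): offset=5, physical=[A,G,C,D,n,F,B,H], logical=[F,B,H,A,G,C,D,n]
After op 4 (rotate(+1)): offset=6, physical=[A,G,C,D,n,F,B,H], logical=[B,H,A,G,C,D,n,F]
After op 5 (swap(7, 2)): offset=6, physical=[F,G,C,D,n,A,B,H], logical=[B,H,F,G,C,D,n,A]
After op 6 (rotate(+3)): offset=1, physical=[F,G,C,D,n,A,B,H], logical=[G,C,D,n,A,B,H,F]
After op 7 (replace(0, 'p')): offset=1, physical=[F,p,C,D,n,A,B,H], logical=[p,C,D,n,A,B,H,F]
After op 8 (replace(6, 'a')): offset=1, physical=[F,p,C,D,n,A,B,a], logical=[p,C,D,n,A,B,a,F]
After op 9 (replace(3, 'c')): offset=1, physical=[F,p,C,D,c,A,B,a], logical=[p,C,D,c,A,B,a,F]
After op 10 (replace(6, 'g')): offset=1, physical=[F,p,C,D,c,A,B,g], logical=[p,C,D,c,A,B,g,F]

Answer: 1 p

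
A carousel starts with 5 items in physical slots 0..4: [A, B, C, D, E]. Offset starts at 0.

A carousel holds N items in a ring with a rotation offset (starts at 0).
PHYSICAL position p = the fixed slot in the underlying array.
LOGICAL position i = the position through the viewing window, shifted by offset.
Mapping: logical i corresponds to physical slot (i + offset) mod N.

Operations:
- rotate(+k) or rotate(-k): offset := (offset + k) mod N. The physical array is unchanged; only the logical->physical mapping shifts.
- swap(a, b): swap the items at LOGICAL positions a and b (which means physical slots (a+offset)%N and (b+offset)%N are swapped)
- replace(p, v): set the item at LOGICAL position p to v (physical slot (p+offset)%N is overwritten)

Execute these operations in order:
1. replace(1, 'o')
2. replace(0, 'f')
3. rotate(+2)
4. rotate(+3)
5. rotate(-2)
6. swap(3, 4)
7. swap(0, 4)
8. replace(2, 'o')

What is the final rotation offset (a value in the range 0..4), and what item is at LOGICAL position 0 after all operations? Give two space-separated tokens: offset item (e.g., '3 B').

Answer: 3 o

Derivation:
After op 1 (replace(1, 'o')): offset=0, physical=[A,o,C,D,E], logical=[A,o,C,D,E]
After op 2 (replace(0, 'f')): offset=0, physical=[f,o,C,D,E], logical=[f,o,C,D,E]
After op 3 (rotate(+2)): offset=2, physical=[f,o,C,D,E], logical=[C,D,E,f,o]
After op 4 (rotate(+3)): offset=0, physical=[f,o,C,D,E], logical=[f,o,C,D,E]
After op 5 (rotate(-2)): offset=3, physical=[f,o,C,D,E], logical=[D,E,f,o,C]
After op 6 (swap(3, 4)): offset=3, physical=[f,C,o,D,E], logical=[D,E,f,C,o]
After op 7 (swap(0, 4)): offset=3, physical=[f,C,D,o,E], logical=[o,E,f,C,D]
After op 8 (replace(2, 'o')): offset=3, physical=[o,C,D,o,E], logical=[o,E,o,C,D]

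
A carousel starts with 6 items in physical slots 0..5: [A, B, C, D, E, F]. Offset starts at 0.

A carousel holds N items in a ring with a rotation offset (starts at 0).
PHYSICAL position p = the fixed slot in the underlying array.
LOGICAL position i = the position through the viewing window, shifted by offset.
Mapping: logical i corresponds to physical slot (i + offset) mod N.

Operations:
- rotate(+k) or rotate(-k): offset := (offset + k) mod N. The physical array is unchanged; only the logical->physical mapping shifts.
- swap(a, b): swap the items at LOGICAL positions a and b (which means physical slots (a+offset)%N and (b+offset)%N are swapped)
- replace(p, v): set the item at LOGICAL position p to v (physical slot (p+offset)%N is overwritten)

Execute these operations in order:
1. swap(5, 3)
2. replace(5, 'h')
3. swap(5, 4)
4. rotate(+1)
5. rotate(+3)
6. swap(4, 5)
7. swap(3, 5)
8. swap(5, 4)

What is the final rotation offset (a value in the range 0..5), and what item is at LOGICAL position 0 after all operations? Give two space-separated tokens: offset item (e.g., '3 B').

Answer: 4 h

Derivation:
After op 1 (swap(5, 3)): offset=0, physical=[A,B,C,F,E,D], logical=[A,B,C,F,E,D]
After op 2 (replace(5, 'h')): offset=0, physical=[A,B,C,F,E,h], logical=[A,B,C,F,E,h]
After op 3 (swap(5, 4)): offset=0, physical=[A,B,C,F,h,E], logical=[A,B,C,F,h,E]
After op 4 (rotate(+1)): offset=1, physical=[A,B,C,F,h,E], logical=[B,C,F,h,E,A]
After op 5 (rotate(+3)): offset=4, physical=[A,B,C,F,h,E], logical=[h,E,A,B,C,F]
After op 6 (swap(4, 5)): offset=4, physical=[A,B,F,C,h,E], logical=[h,E,A,B,F,C]
After op 7 (swap(3, 5)): offset=4, physical=[A,C,F,B,h,E], logical=[h,E,A,C,F,B]
After op 8 (swap(5, 4)): offset=4, physical=[A,C,B,F,h,E], logical=[h,E,A,C,B,F]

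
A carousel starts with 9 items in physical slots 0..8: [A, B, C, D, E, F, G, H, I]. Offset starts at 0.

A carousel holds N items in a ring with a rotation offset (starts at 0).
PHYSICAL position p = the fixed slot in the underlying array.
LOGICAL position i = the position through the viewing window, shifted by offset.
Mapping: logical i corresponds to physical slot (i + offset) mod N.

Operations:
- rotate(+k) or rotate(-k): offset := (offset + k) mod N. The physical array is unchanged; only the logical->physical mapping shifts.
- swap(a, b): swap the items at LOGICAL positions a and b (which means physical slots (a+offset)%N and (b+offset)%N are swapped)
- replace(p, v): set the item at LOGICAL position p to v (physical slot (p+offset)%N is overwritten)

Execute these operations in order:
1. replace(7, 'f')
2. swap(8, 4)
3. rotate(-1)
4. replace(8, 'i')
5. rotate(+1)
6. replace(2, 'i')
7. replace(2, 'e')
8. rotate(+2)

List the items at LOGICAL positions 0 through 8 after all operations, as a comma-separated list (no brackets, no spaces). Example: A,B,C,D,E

After op 1 (replace(7, 'f')): offset=0, physical=[A,B,C,D,E,F,G,f,I], logical=[A,B,C,D,E,F,G,f,I]
After op 2 (swap(8, 4)): offset=0, physical=[A,B,C,D,I,F,G,f,E], logical=[A,B,C,D,I,F,G,f,E]
After op 3 (rotate(-1)): offset=8, physical=[A,B,C,D,I,F,G,f,E], logical=[E,A,B,C,D,I,F,G,f]
After op 4 (replace(8, 'i')): offset=8, physical=[A,B,C,D,I,F,G,i,E], logical=[E,A,B,C,D,I,F,G,i]
After op 5 (rotate(+1)): offset=0, physical=[A,B,C,D,I,F,G,i,E], logical=[A,B,C,D,I,F,G,i,E]
After op 6 (replace(2, 'i')): offset=0, physical=[A,B,i,D,I,F,G,i,E], logical=[A,B,i,D,I,F,G,i,E]
After op 7 (replace(2, 'e')): offset=0, physical=[A,B,e,D,I,F,G,i,E], logical=[A,B,e,D,I,F,G,i,E]
After op 8 (rotate(+2)): offset=2, physical=[A,B,e,D,I,F,G,i,E], logical=[e,D,I,F,G,i,E,A,B]

Answer: e,D,I,F,G,i,E,A,B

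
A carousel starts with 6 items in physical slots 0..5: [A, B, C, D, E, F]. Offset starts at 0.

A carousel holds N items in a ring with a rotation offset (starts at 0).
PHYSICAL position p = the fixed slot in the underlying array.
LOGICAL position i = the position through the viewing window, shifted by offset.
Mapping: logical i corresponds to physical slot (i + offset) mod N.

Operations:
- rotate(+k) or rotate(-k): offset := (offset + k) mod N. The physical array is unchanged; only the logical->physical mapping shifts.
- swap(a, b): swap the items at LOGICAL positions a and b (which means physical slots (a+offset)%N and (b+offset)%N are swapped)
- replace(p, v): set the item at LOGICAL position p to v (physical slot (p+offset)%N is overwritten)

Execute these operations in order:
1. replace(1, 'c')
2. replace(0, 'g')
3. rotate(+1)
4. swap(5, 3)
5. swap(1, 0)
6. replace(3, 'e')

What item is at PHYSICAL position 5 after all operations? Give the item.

After op 1 (replace(1, 'c')): offset=0, physical=[A,c,C,D,E,F], logical=[A,c,C,D,E,F]
After op 2 (replace(0, 'g')): offset=0, physical=[g,c,C,D,E,F], logical=[g,c,C,D,E,F]
After op 3 (rotate(+1)): offset=1, physical=[g,c,C,D,E,F], logical=[c,C,D,E,F,g]
After op 4 (swap(5, 3)): offset=1, physical=[E,c,C,D,g,F], logical=[c,C,D,g,F,E]
After op 5 (swap(1, 0)): offset=1, physical=[E,C,c,D,g,F], logical=[C,c,D,g,F,E]
After op 6 (replace(3, 'e')): offset=1, physical=[E,C,c,D,e,F], logical=[C,c,D,e,F,E]

Answer: F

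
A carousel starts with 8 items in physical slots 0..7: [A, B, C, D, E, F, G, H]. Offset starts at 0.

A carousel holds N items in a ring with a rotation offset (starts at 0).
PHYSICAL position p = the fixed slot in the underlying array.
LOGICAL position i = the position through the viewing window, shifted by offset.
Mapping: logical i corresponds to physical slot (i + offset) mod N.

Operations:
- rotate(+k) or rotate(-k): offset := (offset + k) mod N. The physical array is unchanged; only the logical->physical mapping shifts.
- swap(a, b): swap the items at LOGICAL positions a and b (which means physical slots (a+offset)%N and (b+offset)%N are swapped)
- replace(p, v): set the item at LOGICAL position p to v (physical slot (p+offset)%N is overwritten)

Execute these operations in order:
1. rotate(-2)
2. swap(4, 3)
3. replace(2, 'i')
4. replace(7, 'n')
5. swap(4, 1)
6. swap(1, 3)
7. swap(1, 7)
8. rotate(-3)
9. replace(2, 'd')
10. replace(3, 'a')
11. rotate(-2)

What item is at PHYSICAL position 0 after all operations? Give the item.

Answer: i

Derivation:
After op 1 (rotate(-2)): offset=6, physical=[A,B,C,D,E,F,G,H], logical=[G,H,A,B,C,D,E,F]
After op 2 (swap(4, 3)): offset=6, physical=[A,C,B,D,E,F,G,H], logical=[G,H,A,C,B,D,E,F]
After op 3 (replace(2, 'i')): offset=6, physical=[i,C,B,D,E,F,G,H], logical=[G,H,i,C,B,D,E,F]
After op 4 (replace(7, 'n')): offset=6, physical=[i,C,B,D,E,n,G,H], logical=[G,H,i,C,B,D,E,n]
After op 5 (swap(4, 1)): offset=6, physical=[i,C,H,D,E,n,G,B], logical=[G,B,i,C,H,D,E,n]
After op 6 (swap(1, 3)): offset=6, physical=[i,B,H,D,E,n,G,C], logical=[G,C,i,B,H,D,E,n]
After op 7 (swap(1, 7)): offset=6, physical=[i,B,H,D,E,C,G,n], logical=[G,n,i,B,H,D,E,C]
After op 8 (rotate(-3)): offset=3, physical=[i,B,H,D,E,C,G,n], logical=[D,E,C,G,n,i,B,H]
After op 9 (replace(2, 'd')): offset=3, physical=[i,B,H,D,E,d,G,n], logical=[D,E,d,G,n,i,B,H]
After op 10 (replace(3, 'a')): offset=3, physical=[i,B,H,D,E,d,a,n], logical=[D,E,d,a,n,i,B,H]
After op 11 (rotate(-2)): offset=1, physical=[i,B,H,D,E,d,a,n], logical=[B,H,D,E,d,a,n,i]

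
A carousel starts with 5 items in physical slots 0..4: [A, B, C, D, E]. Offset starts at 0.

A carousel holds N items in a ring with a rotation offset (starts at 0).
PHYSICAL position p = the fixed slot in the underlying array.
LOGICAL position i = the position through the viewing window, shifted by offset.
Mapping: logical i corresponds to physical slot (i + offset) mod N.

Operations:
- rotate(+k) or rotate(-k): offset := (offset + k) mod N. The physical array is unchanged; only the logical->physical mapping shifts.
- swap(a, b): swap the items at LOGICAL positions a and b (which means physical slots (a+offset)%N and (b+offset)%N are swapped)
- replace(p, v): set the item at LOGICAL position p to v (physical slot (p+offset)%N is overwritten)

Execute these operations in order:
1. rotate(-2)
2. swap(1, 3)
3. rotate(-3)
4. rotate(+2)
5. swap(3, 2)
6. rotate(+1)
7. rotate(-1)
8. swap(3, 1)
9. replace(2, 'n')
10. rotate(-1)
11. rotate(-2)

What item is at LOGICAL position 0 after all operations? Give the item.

After op 1 (rotate(-2)): offset=3, physical=[A,B,C,D,E], logical=[D,E,A,B,C]
After op 2 (swap(1, 3)): offset=3, physical=[A,E,C,D,B], logical=[D,B,A,E,C]
After op 3 (rotate(-3)): offset=0, physical=[A,E,C,D,B], logical=[A,E,C,D,B]
After op 4 (rotate(+2)): offset=2, physical=[A,E,C,D,B], logical=[C,D,B,A,E]
After op 5 (swap(3, 2)): offset=2, physical=[B,E,C,D,A], logical=[C,D,A,B,E]
After op 6 (rotate(+1)): offset=3, physical=[B,E,C,D,A], logical=[D,A,B,E,C]
After op 7 (rotate(-1)): offset=2, physical=[B,E,C,D,A], logical=[C,D,A,B,E]
After op 8 (swap(3, 1)): offset=2, physical=[D,E,C,B,A], logical=[C,B,A,D,E]
After op 9 (replace(2, 'n')): offset=2, physical=[D,E,C,B,n], logical=[C,B,n,D,E]
After op 10 (rotate(-1)): offset=1, physical=[D,E,C,B,n], logical=[E,C,B,n,D]
After op 11 (rotate(-2)): offset=4, physical=[D,E,C,B,n], logical=[n,D,E,C,B]

Answer: n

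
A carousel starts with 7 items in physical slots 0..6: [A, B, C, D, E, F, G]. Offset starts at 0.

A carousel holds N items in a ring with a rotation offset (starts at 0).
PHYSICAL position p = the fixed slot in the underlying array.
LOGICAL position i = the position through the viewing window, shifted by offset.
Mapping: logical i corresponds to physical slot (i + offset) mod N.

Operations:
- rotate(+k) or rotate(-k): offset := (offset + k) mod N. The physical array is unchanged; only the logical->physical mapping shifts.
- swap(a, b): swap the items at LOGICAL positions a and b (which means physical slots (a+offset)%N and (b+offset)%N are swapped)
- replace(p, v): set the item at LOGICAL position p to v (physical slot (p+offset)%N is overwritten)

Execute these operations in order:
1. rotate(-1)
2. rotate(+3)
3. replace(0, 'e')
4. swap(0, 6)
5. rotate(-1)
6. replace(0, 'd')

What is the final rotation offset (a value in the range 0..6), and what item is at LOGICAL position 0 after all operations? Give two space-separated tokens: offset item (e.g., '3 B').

After op 1 (rotate(-1)): offset=6, physical=[A,B,C,D,E,F,G], logical=[G,A,B,C,D,E,F]
After op 2 (rotate(+3)): offset=2, physical=[A,B,C,D,E,F,G], logical=[C,D,E,F,G,A,B]
After op 3 (replace(0, 'e')): offset=2, physical=[A,B,e,D,E,F,G], logical=[e,D,E,F,G,A,B]
After op 4 (swap(0, 6)): offset=2, physical=[A,e,B,D,E,F,G], logical=[B,D,E,F,G,A,e]
After op 5 (rotate(-1)): offset=1, physical=[A,e,B,D,E,F,G], logical=[e,B,D,E,F,G,A]
After op 6 (replace(0, 'd')): offset=1, physical=[A,d,B,D,E,F,G], logical=[d,B,D,E,F,G,A]

Answer: 1 d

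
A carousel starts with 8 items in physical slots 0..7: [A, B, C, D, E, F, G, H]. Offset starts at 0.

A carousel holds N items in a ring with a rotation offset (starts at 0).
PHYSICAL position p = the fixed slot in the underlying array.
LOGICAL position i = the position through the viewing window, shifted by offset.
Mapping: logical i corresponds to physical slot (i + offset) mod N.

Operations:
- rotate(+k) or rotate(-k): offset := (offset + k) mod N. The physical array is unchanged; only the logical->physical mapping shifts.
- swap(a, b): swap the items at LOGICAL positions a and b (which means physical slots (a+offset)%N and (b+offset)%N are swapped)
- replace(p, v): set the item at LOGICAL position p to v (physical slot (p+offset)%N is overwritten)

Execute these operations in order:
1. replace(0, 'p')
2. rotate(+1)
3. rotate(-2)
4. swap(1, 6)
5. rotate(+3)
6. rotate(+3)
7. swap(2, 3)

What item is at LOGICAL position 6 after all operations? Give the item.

Answer: D

Derivation:
After op 1 (replace(0, 'p')): offset=0, physical=[p,B,C,D,E,F,G,H], logical=[p,B,C,D,E,F,G,H]
After op 2 (rotate(+1)): offset=1, physical=[p,B,C,D,E,F,G,H], logical=[B,C,D,E,F,G,H,p]
After op 3 (rotate(-2)): offset=7, physical=[p,B,C,D,E,F,G,H], logical=[H,p,B,C,D,E,F,G]
After op 4 (swap(1, 6)): offset=7, physical=[F,B,C,D,E,p,G,H], logical=[H,F,B,C,D,E,p,G]
After op 5 (rotate(+3)): offset=2, physical=[F,B,C,D,E,p,G,H], logical=[C,D,E,p,G,H,F,B]
After op 6 (rotate(+3)): offset=5, physical=[F,B,C,D,E,p,G,H], logical=[p,G,H,F,B,C,D,E]
After op 7 (swap(2, 3)): offset=5, physical=[H,B,C,D,E,p,G,F], logical=[p,G,F,H,B,C,D,E]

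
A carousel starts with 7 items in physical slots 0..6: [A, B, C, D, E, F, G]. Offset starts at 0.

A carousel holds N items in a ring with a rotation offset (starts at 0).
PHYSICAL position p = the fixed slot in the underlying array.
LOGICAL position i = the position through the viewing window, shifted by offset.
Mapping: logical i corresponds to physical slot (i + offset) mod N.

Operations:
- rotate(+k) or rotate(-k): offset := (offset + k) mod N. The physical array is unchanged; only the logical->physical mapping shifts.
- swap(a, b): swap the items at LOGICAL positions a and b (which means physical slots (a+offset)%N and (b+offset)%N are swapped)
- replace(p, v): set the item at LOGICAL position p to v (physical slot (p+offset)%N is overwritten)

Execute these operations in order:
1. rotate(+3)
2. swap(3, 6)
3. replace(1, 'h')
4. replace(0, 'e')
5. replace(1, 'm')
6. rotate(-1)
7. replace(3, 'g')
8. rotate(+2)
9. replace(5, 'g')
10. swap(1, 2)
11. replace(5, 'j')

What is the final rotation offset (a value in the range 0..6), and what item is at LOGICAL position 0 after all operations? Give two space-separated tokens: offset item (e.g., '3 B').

Answer: 4 m

Derivation:
After op 1 (rotate(+3)): offset=3, physical=[A,B,C,D,E,F,G], logical=[D,E,F,G,A,B,C]
After op 2 (swap(3, 6)): offset=3, physical=[A,B,G,D,E,F,C], logical=[D,E,F,C,A,B,G]
After op 3 (replace(1, 'h')): offset=3, physical=[A,B,G,D,h,F,C], logical=[D,h,F,C,A,B,G]
After op 4 (replace(0, 'e')): offset=3, physical=[A,B,G,e,h,F,C], logical=[e,h,F,C,A,B,G]
After op 5 (replace(1, 'm')): offset=3, physical=[A,B,G,e,m,F,C], logical=[e,m,F,C,A,B,G]
After op 6 (rotate(-1)): offset=2, physical=[A,B,G,e,m,F,C], logical=[G,e,m,F,C,A,B]
After op 7 (replace(3, 'g')): offset=2, physical=[A,B,G,e,m,g,C], logical=[G,e,m,g,C,A,B]
After op 8 (rotate(+2)): offset=4, physical=[A,B,G,e,m,g,C], logical=[m,g,C,A,B,G,e]
After op 9 (replace(5, 'g')): offset=4, physical=[A,B,g,e,m,g,C], logical=[m,g,C,A,B,g,e]
After op 10 (swap(1, 2)): offset=4, physical=[A,B,g,e,m,C,g], logical=[m,C,g,A,B,g,e]
After op 11 (replace(5, 'j')): offset=4, physical=[A,B,j,e,m,C,g], logical=[m,C,g,A,B,j,e]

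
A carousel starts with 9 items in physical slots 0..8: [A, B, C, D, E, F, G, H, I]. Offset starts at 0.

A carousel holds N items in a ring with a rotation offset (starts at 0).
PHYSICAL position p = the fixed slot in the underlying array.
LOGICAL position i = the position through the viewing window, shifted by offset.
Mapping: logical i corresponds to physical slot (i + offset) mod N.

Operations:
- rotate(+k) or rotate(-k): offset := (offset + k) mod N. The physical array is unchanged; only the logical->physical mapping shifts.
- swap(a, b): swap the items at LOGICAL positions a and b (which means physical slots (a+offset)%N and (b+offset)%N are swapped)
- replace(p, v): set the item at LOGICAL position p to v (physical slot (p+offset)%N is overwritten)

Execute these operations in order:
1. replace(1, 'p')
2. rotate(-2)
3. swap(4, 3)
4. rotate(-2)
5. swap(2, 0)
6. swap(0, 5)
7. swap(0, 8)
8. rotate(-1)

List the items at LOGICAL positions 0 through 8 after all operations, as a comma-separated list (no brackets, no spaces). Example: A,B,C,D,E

After op 1 (replace(1, 'p')): offset=0, physical=[A,p,C,D,E,F,G,H,I], logical=[A,p,C,D,E,F,G,H,I]
After op 2 (rotate(-2)): offset=7, physical=[A,p,C,D,E,F,G,H,I], logical=[H,I,A,p,C,D,E,F,G]
After op 3 (swap(4, 3)): offset=7, physical=[A,C,p,D,E,F,G,H,I], logical=[H,I,A,C,p,D,E,F,G]
After op 4 (rotate(-2)): offset=5, physical=[A,C,p,D,E,F,G,H,I], logical=[F,G,H,I,A,C,p,D,E]
After op 5 (swap(2, 0)): offset=5, physical=[A,C,p,D,E,H,G,F,I], logical=[H,G,F,I,A,C,p,D,E]
After op 6 (swap(0, 5)): offset=5, physical=[A,H,p,D,E,C,G,F,I], logical=[C,G,F,I,A,H,p,D,E]
After op 7 (swap(0, 8)): offset=5, physical=[A,H,p,D,C,E,G,F,I], logical=[E,G,F,I,A,H,p,D,C]
After op 8 (rotate(-1)): offset=4, physical=[A,H,p,D,C,E,G,F,I], logical=[C,E,G,F,I,A,H,p,D]

Answer: C,E,G,F,I,A,H,p,D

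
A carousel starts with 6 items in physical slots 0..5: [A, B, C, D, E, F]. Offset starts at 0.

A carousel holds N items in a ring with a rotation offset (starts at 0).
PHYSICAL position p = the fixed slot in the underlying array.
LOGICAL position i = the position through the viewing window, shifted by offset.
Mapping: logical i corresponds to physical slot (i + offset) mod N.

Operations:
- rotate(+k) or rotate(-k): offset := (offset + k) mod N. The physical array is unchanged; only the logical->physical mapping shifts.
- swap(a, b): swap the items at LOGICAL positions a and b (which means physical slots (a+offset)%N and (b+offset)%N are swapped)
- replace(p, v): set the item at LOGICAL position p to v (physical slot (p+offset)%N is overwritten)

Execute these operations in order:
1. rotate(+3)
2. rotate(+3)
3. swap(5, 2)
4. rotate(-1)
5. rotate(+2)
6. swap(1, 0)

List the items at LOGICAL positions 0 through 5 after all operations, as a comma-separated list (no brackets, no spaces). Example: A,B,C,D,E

After op 1 (rotate(+3)): offset=3, physical=[A,B,C,D,E,F], logical=[D,E,F,A,B,C]
After op 2 (rotate(+3)): offset=0, physical=[A,B,C,D,E,F], logical=[A,B,C,D,E,F]
After op 3 (swap(5, 2)): offset=0, physical=[A,B,F,D,E,C], logical=[A,B,F,D,E,C]
After op 4 (rotate(-1)): offset=5, physical=[A,B,F,D,E,C], logical=[C,A,B,F,D,E]
After op 5 (rotate(+2)): offset=1, physical=[A,B,F,D,E,C], logical=[B,F,D,E,C,A]
After op 6 (swap(1, 0)): offset=1, physical=[A,F,B,D,E,C], logical=[F,B,D,E,C,A]

Answer: F,B,D,E,C,A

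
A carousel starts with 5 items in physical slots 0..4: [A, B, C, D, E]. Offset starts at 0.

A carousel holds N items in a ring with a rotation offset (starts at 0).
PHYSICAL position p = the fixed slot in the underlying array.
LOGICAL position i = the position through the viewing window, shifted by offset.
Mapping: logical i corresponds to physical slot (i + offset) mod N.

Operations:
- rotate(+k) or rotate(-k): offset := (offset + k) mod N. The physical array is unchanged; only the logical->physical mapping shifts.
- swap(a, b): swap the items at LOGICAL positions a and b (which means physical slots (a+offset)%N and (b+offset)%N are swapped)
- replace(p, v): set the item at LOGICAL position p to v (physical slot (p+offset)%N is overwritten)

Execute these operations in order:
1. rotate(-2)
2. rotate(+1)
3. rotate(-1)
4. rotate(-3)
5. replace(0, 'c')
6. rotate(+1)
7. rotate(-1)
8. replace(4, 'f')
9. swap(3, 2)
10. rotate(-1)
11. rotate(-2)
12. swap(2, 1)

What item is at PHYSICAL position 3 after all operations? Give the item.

Answer: f

Derivation:
After op 1 (rotate(-2)): offset=3, physical=[A,B,C,D,E], logical=[D,E,A,B,C]
After op 2 (rotate(+1)): offset=4, physical=[A,B,C,D,E], logical=[E,A,B,C,D]
After op 3 (rotate(-1)): offset=3, physical=[A,B,C,D,E], logical=[D,E,A,B,C]
After op 4 (rotate(-3)): offset=0, physical=[A,B,C,D,E], logical=[A,B,C,D,E]
After op 5 (replace(0, 'c')): offset=0, physical=[c,B,C,D,E], logical=[c,B,C,D,E]
After op 6 (rotate(+1)): offset=1, physical=[c,B,C,D,E], logical=[B,C,D,E,c]
After op 7 (rotate(-1)): offset=0, physical=[c,B,C,D,E], logical=[c,B,C,D,E]
After op 8 (replace(4, 'f')): offset=0, physical=[c,B,C,D,f], logical=[c,B,C,D,f]
After op 9 (swap(3, 2)): offset=0, physical=[c,B,D,C,f], logical=[c,B,D,C,f]
After op 10 (rotate(-1)): offset=4, physical=[c,B,D,C,f], logical=[f,c,B,D,C]
After op 11 (rotate(-2)): offset=2, physical=[c,B,D,C,f], logical=[D,C,f,c,B]
After op 12 (swap(2, 1)): offset=2, physical=[c,B,D,f,C], logical=[D,f,C,c,B]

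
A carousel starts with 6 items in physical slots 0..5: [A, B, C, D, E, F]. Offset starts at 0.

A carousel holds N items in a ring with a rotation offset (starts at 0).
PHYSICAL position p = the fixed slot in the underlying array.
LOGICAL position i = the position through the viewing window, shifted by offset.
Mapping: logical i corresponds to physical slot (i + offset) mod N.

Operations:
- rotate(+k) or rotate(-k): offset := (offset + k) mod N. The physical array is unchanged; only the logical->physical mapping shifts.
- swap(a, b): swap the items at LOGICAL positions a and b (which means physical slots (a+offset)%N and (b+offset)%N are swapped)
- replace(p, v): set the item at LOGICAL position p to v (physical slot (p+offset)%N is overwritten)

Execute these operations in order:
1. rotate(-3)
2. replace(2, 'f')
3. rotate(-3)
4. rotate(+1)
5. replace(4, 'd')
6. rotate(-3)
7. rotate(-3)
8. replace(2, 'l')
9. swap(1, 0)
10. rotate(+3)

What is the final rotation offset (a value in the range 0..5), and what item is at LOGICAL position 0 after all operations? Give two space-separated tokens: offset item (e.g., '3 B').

After op 1 (rotate(-3)): offset=3, physical=[A,B,C,D,E,F], logical=[D,E,F,A,B,C]
After op 2 (replace(2, 'f')): offset=3, physical=[A,B,C,D,E,f], logical=[D,E,f,A,B,C]
After op 3 (rotate(-3)): offset=0, physical=[A,B,C,D,E,f], logical=[A,B,C,D,E,f]
After op 4 (rotate(+1)): offset=1, physical=[A,B,C,D,E,f], logical=[B,C,D,E,f,A]
After op 5 (replace(4, 'd')): offset=1, physical=[A,B,C,D,E,d], logical=[B,C,D,E,d,A]
After op 6 (rotate(-3)): offset=4, physical=[A,B,C,D,E,d], logical=[E,d,A,B,C,D]
After op 7 (rotate(-3)): offset=1, physical=[A,B,C,D,E,d], logical=[B,C,D,E,d,A]
After op 8 (replace(2, 'l')): offset=1, physical=[A,B,C,l,E,d], logical=[B,C,l,E,d,A]
After op 9 (swap(1, 0)): offset=1, physical=[A,C,B,l,E,d], logical=[C,B,l,E,d,A]
After op 10 (rotate(+3)): offset=4, physical=[A,C,B,l,E,d], logical=[E,d,A,C,B,l]

Answer: 4 E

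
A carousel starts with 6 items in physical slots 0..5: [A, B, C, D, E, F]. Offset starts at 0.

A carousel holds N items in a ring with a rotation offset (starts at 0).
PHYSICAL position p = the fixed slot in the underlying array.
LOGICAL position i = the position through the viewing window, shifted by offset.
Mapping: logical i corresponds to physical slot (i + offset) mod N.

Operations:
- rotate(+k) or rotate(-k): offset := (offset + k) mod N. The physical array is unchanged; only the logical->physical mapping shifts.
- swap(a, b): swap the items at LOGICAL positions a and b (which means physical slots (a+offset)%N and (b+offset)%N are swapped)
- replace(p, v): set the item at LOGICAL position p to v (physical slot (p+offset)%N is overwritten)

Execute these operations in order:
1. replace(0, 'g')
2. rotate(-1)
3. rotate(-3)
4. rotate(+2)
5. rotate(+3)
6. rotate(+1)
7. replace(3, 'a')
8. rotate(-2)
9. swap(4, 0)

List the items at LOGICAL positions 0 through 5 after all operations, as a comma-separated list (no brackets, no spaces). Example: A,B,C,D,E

Answer: E,B,C,D,g,a

Derivation:
After op 1 (replace(0, 'g')): offset=0, physical=[g,B,C,D,E,F], logical=[g,B,C,D,E,F]
After op 2 (rotate(-1)): offset=5, physical=[g,B,C,D,E,F], logical=[F,g,B,C,D,E]
After op 3 (rotate(-3)): offset=2, physical=[g,B,C,D,E,F], logical=[C,D,E,F,g,B]
After op 4 (rotate(+2)): offset=4, physical=[g,B,C,D,E,F], logical=[E,F,g,B,C,D]
After op 5 (rotate(+3)): offset=1, physical=[g,B,C,D,E,F], logical=[B,C,D,E,F,g]
After op 6 (rotate(+1)): offset=2, physical=[g,B,C,D,E,F], logical=[C,D,E,F,g,B]
After op 7 (replace(3, 'a')): offset=2, physical=[g,B,C,D,E,a], logical=[C,D,E,a,g,B]
After op 8 (rotate(-2)): offset=0, physical=[g,B,C,D,E,a], logical=[g,B,C,D,E,a]
After op 9 (swap(4, 0)): offset=0, physical=[E,B,C,D,g,a], logical=[E,B,C,D,g,a]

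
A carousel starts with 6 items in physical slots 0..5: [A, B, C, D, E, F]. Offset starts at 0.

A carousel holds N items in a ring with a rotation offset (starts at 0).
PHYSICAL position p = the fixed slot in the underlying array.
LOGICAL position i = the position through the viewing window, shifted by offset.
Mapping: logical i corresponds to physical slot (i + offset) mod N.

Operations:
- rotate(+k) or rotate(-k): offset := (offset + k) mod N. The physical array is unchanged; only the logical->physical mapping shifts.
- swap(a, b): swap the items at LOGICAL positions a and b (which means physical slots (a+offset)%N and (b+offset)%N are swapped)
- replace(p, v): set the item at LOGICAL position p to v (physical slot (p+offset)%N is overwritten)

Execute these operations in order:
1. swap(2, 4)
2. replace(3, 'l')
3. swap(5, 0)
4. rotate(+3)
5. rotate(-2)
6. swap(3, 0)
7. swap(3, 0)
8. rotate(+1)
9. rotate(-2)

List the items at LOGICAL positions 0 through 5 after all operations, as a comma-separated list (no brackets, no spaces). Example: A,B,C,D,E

After op 1 (swap(2, 4)): offset=0, physical=[A,B,E,D,C,F], logical=[A,B,E,D,C,F]
After op 2 (replace(3, 'l')): offset=0, physical=[A,B,E,l,C,F], logical=[A,B,E,l,C,F]
After op 3 (swap(5, 0)): offset=0, physical=[F,B,E,l,C,A], logical=[F,B,E,l,C,A]
After op 4 (rotate(+3)): offset=3, physical=[F,B,E,l,C,A], logical=[l,C,A,F,B,E]
After op 5 (rotate(-2)): offset=1, physical=[F,B,E,l,C,A], logical=[B,E,l,C,A,F]
After op 6 (swap(3, 0)): offset=1, physical=[F,C,E,l,B,A], logical=[C,E,l,B,A,F]
After op 7 (swap(3, 0)): offset=1, physical=[F,B,E,l,C,A], logical=[B,E,l,C,A,F]
After op 8 (rotate(+1)): offset=2, physical=[F,B,E,l,C,A], logical=[E,l,C,A,F,B]
After op 9 (rotate(-2)): offset=0, physical=[F,B,E,l,C,A], logical=[F,B,E,l,C,A]

Answer: F,B,E,l,C,A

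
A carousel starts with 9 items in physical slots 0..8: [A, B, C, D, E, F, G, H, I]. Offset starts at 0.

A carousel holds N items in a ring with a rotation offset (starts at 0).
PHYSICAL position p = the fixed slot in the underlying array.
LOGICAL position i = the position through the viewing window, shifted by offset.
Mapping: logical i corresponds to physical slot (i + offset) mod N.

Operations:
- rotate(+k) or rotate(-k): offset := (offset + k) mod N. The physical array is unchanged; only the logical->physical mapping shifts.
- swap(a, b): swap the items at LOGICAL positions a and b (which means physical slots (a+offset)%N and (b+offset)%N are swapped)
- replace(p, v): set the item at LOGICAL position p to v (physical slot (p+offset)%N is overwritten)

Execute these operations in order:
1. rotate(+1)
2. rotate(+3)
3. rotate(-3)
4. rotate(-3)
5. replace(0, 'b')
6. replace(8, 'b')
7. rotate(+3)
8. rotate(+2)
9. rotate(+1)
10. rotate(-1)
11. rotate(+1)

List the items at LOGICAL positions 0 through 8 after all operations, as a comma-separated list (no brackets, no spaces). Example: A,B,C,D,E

Answer: E,F,b,b,I,A,B,C,D

Derivation:
After op 1 (rotate(+1)): offset=1, physical=[A,B,C,D,E,F,G,H,I], logical=[B,C,D,E,F,G,H,I,A]
After op 2 (rotate(+3)): offset=4, physical=[A,B,C,D,E,F,G,H,I], logical=[E,F,G,H,I,A,B,C,D]
After op 3 (rotate(-3)): offset=1, physical=[A,B,C,D,E,F,G,H,I], logical=[B,C,D,E,F,G,H,I,A]
After op 4 (rotate(-3)): offset=7, physical=[A,B,C,D,E,F,G,H,I], logical=[H,I,A,B,C,D,E,F,G]
After op 5 (replace(0, 'b')): offset=7, physical=[A,B,C,D,E,F,G,b,I], logical=[b,I,A,B,C,D,E,F,G]
After op 6 (replace(8, 'b')): offset=7, physical=[A,B,C,D,E,F,b,b,I], logical=[b,I,A,B,C,D,E,F,b]
After op 7 (rotate(+3)): offset=1, physical=[A,B,C,D,E,F,b,b,I], logical=[B,C,D,E,F,b,b,I,A]
After op 8 (rotate(+2)): offset=3, physical=[A,B,C,D,E,F,b,b,I], logical=[D,E,F,b,b,I,A,B,C]
After op 9 (rotate(+1)): offset=4, physical=[A,B,C,D,E,F,b,b,I], logical=[E,F,b,b,I,A,B,C,D]
After op 10 (rotate(-1)): offset=3, physical=[A,B,C,D,E,F,b,b,I], logical=[D,E,F,b,b,I,A,B,C]
After op 11 (rotate(+1)): offset=4, physical=[A,B,C,D,E,F,b,b,I], logical=[E,F,b,b,I,A,B,C,D]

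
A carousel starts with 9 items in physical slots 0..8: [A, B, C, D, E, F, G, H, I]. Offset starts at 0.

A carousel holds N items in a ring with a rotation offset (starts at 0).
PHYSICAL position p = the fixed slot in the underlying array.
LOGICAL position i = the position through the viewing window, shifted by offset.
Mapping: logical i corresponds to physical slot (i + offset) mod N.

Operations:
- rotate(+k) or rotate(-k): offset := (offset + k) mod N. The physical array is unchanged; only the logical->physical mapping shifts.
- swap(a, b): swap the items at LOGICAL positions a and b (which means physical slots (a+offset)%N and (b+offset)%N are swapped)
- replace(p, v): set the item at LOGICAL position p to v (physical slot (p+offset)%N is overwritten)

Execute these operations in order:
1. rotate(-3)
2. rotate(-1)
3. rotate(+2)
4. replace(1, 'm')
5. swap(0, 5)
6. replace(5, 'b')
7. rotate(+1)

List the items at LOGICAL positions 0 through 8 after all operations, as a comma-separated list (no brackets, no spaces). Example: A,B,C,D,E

Answer: m,A,B,C,b,E,F,G,D

Derivation:
After op 1 (rotate(-3)): offset=6, physical=[A,B,C,D,E,F,G,H,I], logical=[G,H,I,A,B,C,D,E,F]
After op 2 (rotate(-1)): offset=5, physical=[A,B,C,D,E,F,G,H,I], logical=[F,G,H,I,A,B,C,D,E]
After op 3 (rotate(+2)): offset=7, physical=[A,B,C,D,E,F,G,H,I], logical=[H,I,A,B,C,D,E,F,G]
After op 4 (replace(1, 'm')): offset=7, physical=[A,B,C,D,E,F,G,H,m], logical=[H,m,A,B,C,D,E,F,G]
After op 5 (swap(0, 5)): offset=7, physical=[A,B,C,H,E,F,G,D,m], logical=[D,m,A,B,C,H,E,F,G]
After op 6 (replace(5, 'b')): offset=7, physical=[A,B,C,b,E,F,G,D,m], logical=[D,m,A,B,C,b,E,F,G]
After op 7 (rotate(+1)): offset=8, physical=[A,B,C,b,E,F,G,D,m], logical=[m,A,B,C,b,E,F,G,D]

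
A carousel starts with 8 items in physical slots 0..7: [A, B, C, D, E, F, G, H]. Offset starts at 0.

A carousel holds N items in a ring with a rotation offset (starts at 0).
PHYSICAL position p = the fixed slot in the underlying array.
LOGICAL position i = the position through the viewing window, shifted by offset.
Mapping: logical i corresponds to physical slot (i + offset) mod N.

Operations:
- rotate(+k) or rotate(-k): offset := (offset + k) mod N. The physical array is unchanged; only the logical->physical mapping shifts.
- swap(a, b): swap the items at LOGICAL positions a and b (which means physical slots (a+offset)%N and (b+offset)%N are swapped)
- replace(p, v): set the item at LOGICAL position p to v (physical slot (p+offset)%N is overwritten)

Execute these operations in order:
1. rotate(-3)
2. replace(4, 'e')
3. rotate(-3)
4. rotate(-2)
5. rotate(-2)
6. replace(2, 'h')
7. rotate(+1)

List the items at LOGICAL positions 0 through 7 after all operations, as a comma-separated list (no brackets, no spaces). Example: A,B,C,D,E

After op 1 (rotate(-3)): offset=5, physical=[A,B,C,D,E,F,G,H], logical=[F,G,H,A,B,C,D,E]
After op 2 (replace(4, 'e')): offset=5, physical=[A,e,C,D,E,F,G,H], logical=[F,G,H,A,e,C,D,E]
After op 3 (rotate(-3)): offset=2, physical=[A,e,C,D,E,F,G,H], logical=[C,D,E,F,G,H,A,e]
After op 4 (rotate(-2)): offset=0, physical=[A,e,C,D,E,F,G,H], logical=[A,e,C,D,E,F,G,H]
After op 5 (rotate(-2)): offset=6, physical=[A,e,C,D,E,F,G,H], logical=[G,H,A,e,C,D,E,F]
After op 6 (replace(2, 'h')): offset=6, physical=[h,e,C,D,E,F,G,H], logical=[G,H,h,e,C,D,E,F]
After op 7 (rotate(+1)): offset=7, physical=[h,e,C,D,E,F,G,H], logical=[H,h,e,C,D,E,F,G]

Answer: H,h,e,C,D,E,F,G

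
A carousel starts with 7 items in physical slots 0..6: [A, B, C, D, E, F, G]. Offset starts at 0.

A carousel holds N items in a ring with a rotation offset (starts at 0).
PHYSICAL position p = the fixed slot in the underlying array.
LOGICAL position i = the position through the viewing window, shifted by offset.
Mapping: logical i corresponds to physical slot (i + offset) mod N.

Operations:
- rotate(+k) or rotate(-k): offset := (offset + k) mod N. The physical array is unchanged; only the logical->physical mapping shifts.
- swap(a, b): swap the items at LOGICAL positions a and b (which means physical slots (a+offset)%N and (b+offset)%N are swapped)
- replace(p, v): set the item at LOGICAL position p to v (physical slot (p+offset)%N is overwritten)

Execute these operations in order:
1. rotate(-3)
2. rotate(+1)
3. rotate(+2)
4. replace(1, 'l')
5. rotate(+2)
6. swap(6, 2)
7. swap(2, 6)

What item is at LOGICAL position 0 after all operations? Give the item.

Answer: C

Derivation:
After op 1 (rotate(-3)): offset=4, physical=[A,B,C,D,E,F,G], logical=[E,F,G,A,B,C,D]
After op 2 (rotate(+1)): offset=5, physical=[A,B,C,D,E,F,G], logical=[F,G,A,B,C,D,E]
After op 3 (rotate(+2)): offset=0, physical=[A,B,C,D,E,F,G], logical=[A,B,C,D,E,F,G]
After op 4 (replace(1, 'l')): offset=0, physical=[A,l,C,D,E,F,G], logical=[A,l,C,D,E,F,G]
After op 5 (rotate(+2)): offset=2, physical=[A,l,C,D,E,F,G], logical=[C,D,E,F,G,A,l]
After op 6 (swap(6, 2)): offset=2, physical=[A,E,C,D,l,F,G], logical=[C,D,l,F,G,A,E]
After op 7 (swap(2, 6)): offset=2, physical=[A,l,C,D,E,F,G], logical=[C,D,E,F,G,A,l]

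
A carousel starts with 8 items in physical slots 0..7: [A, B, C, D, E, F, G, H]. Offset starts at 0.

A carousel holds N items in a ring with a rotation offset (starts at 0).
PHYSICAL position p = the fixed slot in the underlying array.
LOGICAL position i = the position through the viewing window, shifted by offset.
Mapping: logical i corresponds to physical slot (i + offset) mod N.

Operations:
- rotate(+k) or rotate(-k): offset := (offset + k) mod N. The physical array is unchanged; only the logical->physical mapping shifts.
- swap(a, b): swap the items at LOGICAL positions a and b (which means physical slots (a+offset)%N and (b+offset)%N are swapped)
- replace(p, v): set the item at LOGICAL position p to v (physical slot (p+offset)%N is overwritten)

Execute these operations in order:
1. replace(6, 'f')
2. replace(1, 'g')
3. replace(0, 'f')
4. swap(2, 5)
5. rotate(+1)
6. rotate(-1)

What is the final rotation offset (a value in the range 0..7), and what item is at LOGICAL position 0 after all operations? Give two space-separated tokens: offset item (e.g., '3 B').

Answer: 0 f

Derivation:
After op 1 (replace(6, 'f')): offset=0, physical=[A,B,C,D,E,F,f,H], logical=[A,B,C,D,E,F,f,H]
After op 2 (replace(1, 'g')): offset=0, physical=[A,g,C,D,E,F,f,H], logical=[A,g,C,D,E,F,f,H]
After op 3 (replace(0, 'f')): offset=0, physical=[f,g,C,D,E,F,f,H], logical=[f,g,C,D,E,F,f,H]
After op 4 (swap(2, 5)): offset=0, physical=[f,g,F,D,E,C,f,H], logical=[f,g,F,D,E,C,f,H]
After op 5 (rotate(+1)): offset=1, physical=[f,g,F,D,E,C,f,H], logical=[g,F,D,E,C,f,H,f]
After op 6 (rotate(-1)): offset=0, physical=[f,g,F,D,E,C,f,H], logical=[f,g,F,D,E,C,f,H]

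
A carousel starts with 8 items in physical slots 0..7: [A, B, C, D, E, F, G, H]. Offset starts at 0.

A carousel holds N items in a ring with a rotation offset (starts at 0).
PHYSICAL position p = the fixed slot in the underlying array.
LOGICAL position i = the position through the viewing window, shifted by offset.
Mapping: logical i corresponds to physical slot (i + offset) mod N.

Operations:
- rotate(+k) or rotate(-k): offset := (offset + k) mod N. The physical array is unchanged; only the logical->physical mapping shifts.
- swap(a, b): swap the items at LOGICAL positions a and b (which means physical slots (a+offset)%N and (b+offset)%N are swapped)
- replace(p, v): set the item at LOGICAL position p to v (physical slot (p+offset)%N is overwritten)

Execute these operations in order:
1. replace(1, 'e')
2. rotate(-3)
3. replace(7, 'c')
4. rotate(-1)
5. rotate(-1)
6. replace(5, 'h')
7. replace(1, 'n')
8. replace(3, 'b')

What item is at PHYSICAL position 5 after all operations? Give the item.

Answer: F

Derivation:
After op 1 (replace(1, 'e')): offset=0, physical=[A,e,C,D,E,F,G,H], logical=[A,e,C,D,E,F,G,H]
After op 2 (rotate(-3)): offset=5, physical=[A,e,C,D,E,F,G,H], logical=[F,G,H,A,e,C,D,E]
After op 3 (replace(7, 'c')): offset=5, physical=[A,e,C,D,c,F,G,H], logical=[F,G,H,A,e,C,D,c]
After op 4 (rotate(-1)): offset=4, physical=[A,e,C,D,c,F,G,H], logical=[c,F,G,H,A,e,C,D]
After op 5 (rotate(-1)): offset=3, physical=[A,e,C,D,c,F,G,H], logical=[D,c,F,G,H,A,e,C]
After op 6 (replace(5, 'h')): offset=3, physical=[h,e,C,D,c,F,G,H], logical=[D,c,F,G,H,h,e,C]
After op 7 (replace(1, 'n')): offset=3, physical=[h,e,C,D,n,F,G,H], logical=[D,n,F,G,H,h,e,C]
After op 8 (replace(3, 'b')): offset=3, physical=[h,e,C,D,n,F,b,H], logical=[D,n,F,b,H,h,e,C]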